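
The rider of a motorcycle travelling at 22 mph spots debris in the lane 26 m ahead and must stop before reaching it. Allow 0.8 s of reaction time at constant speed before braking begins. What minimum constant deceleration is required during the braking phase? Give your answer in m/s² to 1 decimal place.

Required deceleration ≈ 2.7 m/s²

22 mph × 0.44704 = 9.8349 m/s.
Distance covered during reaction = 9.8349 × 0.8 = 7.868 m.
Distance available for braking: 26 − 7.868 = 18.132 m.
v² = 2a·d ⇒ a = v²/(2d) = 9.8349² / (2 × 18.132) = 96.725 / 36.264 = 2.6672 m/s².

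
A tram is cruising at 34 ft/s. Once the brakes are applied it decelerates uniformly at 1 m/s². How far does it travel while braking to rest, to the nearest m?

34 ft/s × 0.3048 = 10.3632 m/s.
Braking distance = v²/(2a) = 10.3632² / (2 × 1.000) = 107.396 / 2.000 = 53.698 m.

Braking distance ≈ 54 m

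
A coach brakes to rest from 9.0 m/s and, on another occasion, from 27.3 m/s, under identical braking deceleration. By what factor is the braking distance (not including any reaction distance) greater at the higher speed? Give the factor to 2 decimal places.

Factor ≈ 9.20

Braking distance d = v²/(2a), so with a fixed, d ∝ v².
Factor = (27.3/9.0)² = 3.0333² = 9.2009.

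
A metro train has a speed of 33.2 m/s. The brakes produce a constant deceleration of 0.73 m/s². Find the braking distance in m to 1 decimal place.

Braking distance ≈ 755.0 m

Braking distance = v²/(2a) = 33.2000² / (2 × 0.730) = 1102.240 / 1.460 = 754.959 m.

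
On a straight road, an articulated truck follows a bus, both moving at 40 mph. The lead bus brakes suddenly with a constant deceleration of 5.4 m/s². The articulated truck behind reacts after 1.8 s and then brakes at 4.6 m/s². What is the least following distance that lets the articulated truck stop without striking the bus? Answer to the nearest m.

40 mph × 0.44704 = 17.8816 m/s.
Leader travels v²/(2a_L) = 319.752 / 10.800 = 29.607 m before stopping.
Follower covers v·t_r = 17.8816 × 1.8 = 32.187 m while reacting, then v²/(2a_F) = 319.752 / 9.200 = 34.756 m while braking, for a total of 32.187 + 34.756 = 66.943 m.
Since a_F ≤ a_L and the follower starts braking later, the follower is never slower than the leader, so the closest approach is when both have stopped.
Minimum gap = 66.943 − 29.607 = 37.336 m.

Minimum gap ≈ 37 m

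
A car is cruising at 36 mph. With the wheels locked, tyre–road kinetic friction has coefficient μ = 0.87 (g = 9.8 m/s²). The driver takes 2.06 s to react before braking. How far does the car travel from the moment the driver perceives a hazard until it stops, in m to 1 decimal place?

Total stopping distance ≈ 48.3 m

36 mph × 0.44704 = 16.0934 m/s.
a = μg = 0.87 × 9.8 = 8.526 m/s².
Reaction distance = v·t_r = 16.0934 × 2.06 = 33.152 m.
Braking distance = v²/(2a) = 16.0934² / (2 × 8.526) = 258.998 / 17.052 = 15.189 m.
Total = 33.152 + 15.189 = 48.341 m.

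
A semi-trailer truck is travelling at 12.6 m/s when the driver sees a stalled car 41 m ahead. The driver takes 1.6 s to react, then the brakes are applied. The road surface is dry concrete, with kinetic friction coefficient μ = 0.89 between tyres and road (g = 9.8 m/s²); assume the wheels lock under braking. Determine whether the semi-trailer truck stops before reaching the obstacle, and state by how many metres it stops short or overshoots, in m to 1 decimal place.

a = μg = 0.89 × 9.8 = 8.722 m/s².
Reaction distance = 12.6000 × 1.6 = 20.160 m.
Braking distance = v²/(2a) = 158.760 / 17.444 = 9.101 m.
Total stopping distance = 20.160 + 9.101 = 29.261 m, vs 41 m available — it stops with 41 − 29.261 = 11.739 m to spare.

Yes — it stops 11.7 m short of the obstacle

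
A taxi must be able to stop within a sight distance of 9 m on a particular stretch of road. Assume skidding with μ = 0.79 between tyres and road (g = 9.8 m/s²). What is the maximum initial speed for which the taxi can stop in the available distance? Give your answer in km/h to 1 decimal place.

Maximum speed ≈ 42.5 km/h

a = μg = 0.79 × 9.8 = 7.742 m/s².
v²/(2a) = d ⇒ v = √(2 × 7.742 × 9) = √139.36 = 11.8051 m/s.
11.8051 m/s × 3.6 = 42.498 km/h.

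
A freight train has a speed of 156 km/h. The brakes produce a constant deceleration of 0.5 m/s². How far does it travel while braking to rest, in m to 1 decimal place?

Braking distance ≈ 1877.8 m

156 km/h ÷ 3.6 = 43.3333 m/s.
Braking distance = v²/(2a) = 43.3333² / (2 × 0.500) = 1877.775 / 1.000 = 1877.775 m.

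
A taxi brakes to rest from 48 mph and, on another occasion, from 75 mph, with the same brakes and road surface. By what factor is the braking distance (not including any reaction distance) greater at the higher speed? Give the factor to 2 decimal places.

Factor ≈ 2.44

Braking distance d = v²/(2a), so with a fixed, d ∝ v².
Factor = (75/48)² = 1.5625² = 2.4414.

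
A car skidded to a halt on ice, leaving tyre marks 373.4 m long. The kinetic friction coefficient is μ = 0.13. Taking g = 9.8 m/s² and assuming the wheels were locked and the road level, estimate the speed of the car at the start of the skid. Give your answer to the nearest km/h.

Initial speed ≈ 111 km/h

Deceleration a = μg = 0.13 × 9.8 = 1.274 m/s².
v = √(2a·d) = √(2 × 1.274 × 373.4) = √951.423 = 30.8451 m/s.
= 30.8451 × 3.6 = 111.042 km/h.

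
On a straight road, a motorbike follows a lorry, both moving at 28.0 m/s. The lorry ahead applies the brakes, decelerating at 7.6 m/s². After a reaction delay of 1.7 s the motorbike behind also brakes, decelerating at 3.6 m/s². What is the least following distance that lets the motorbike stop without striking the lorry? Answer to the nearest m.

Minimum gap ≈ 105 m

Leader travels v²/(2a_L) = 784.000 / 15.200 = 51.579 m before stopping.
Follower covers v·t_r = 28.0000 × 1.7 = 47.600 m while reacting, then v²/(2a_F) = 784.000 / 7.200 = 108.889 m while braking, for a total of 47.600 + 108.889 = 156.489 m.
Since a_F ≤ a_L and the follower starts braking later, the follower is never slower than the leader, so the closest approach is when both have stopped.
Minimum gap = 156.489 − 51.579 = 104.910 m.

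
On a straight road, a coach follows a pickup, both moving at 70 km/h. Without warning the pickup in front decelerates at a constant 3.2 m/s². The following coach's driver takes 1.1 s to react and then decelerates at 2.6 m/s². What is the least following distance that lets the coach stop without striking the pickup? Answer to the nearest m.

Minimum gap ≈ 35 m

70 km/h ÷ 3.6 = 19.4444 m/s.
Leader travels v²/(2a_L) = 378.085 / 6.400 = 59.076 m before stopping.
Follower covers v·t_r = 19.4444 × 1.1 = 21.389 m while reacting, then v²/(2a_F) = 378.085 / 5.200 = 72.709 m while braking, for a total of 21.389 + 72.709 = 94.098 m.
Since a_F ≤ a_L and the follower starts braking later, the follower is never slower than the leader, so the closest approach is when both have stopped.
Minimum gap = 94.098 − 59.076 = 35.022 m.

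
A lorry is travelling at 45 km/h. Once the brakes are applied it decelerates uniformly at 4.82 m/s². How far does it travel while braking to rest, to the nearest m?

45 km/h ÷ 3.6 = 12.5000 m/s.
Braking distance = v²/(2a) = 12.5000² / (2 × 4.820) = 156.250 / 9.640 = 16.209 m.

Braking distance ≈ 16 m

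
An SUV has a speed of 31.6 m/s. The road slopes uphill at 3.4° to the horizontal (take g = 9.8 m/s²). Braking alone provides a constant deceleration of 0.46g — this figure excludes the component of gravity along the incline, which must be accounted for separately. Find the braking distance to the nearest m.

Braking distance ≈ 98 m

a = 0.46 × 9.8 = 4.508 m/s².
Gravity along the uphill slope adds to the braking deceleration: a_eff = 4.508 + 9.8·sin 3.4° = 4.508 + 0.581 = 5.089 m/s².
Braking distance = v²/(2a) = 31.6000² / (2 × 5.089) = 998.560 / 10.178 = 98.110 m.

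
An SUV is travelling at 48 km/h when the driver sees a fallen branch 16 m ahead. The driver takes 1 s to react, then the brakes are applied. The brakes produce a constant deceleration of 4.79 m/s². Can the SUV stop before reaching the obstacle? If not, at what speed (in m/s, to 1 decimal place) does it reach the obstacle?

48 km/h ÷ 3.6 = 13.3333 m/s.
Reaction distance = 13.3333 × 1 = 13.333 m.
Braking distance needed to stop: v²/(2a) = 177.777 / 9.580 = 18.557 m, so total needed = 13.333 + 18.557 = 31.890 m > 16 m — it cannot stop.
Distance remaining when braking begins: 16 − 13.333 = 2.667 m.
v² = v₀² − 2a·d = 177.777 − 2 × 4.790 × 2.667 = 152.227 m²/s².
v = √152.227 = 12.338 m/s.

No — it strikes the obstacle at 12.3 m/s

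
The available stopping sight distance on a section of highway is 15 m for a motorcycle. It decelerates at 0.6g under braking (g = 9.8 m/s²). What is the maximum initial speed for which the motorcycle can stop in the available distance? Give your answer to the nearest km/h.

a = 0.6 × 9.8 = 5.880 m/s².
v²/(2a) = d ⇒ v = √(2 × 5.880 × 15) = √176.40 = 13.2816 m/s.
13.2816 m/s × 3.6 = 47.814 km/h.

Maximum speed ≈ 48 km/h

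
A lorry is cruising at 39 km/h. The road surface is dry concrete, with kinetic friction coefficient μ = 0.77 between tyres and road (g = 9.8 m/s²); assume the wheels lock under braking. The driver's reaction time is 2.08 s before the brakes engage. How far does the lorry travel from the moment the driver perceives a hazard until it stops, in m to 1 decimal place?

39 km/h ÷ 3.6 = 10.8333 m/s.
a = μg = 0.77 × 9.8 = 7.546 m/s².
Reaction distance = v·t_r = 10.8333 × 2.08 = 22.533 m.
Braking distance = v²/(2a) = 10.8333² / (2 × 7.546) = 117.360 / 15.092 = 7.776 m.
Total = 22.533 + 7.776 = 30.309 m.

Total stopping distance ≈ 30.3 m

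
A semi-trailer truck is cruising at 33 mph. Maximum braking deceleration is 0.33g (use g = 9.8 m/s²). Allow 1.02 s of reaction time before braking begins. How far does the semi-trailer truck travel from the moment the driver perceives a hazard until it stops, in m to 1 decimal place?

33 mph × 0.44704 = 14.7523 m/s.
a = 0.33 × 9.8 = 3.234 m/s².
Reaction distance = v·t_r = 14.7523 × 1.02 = 15.047 m.
Braking distance = v²/(2a) = 14.7523² / (2 × 3.234) = 217.630 / 6.468 = 33.647 m.
Total = 15.047 + 33.647 = 48.694 m.

Total stopping distance ≈ 48.7 m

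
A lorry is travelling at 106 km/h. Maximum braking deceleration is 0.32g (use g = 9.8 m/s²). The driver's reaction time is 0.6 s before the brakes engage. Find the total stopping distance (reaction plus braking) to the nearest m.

Total stopping distance ≈ 156 m

106 km/h ÷ 3.6 = 29.4444 m/s.
a = 0.32 × 9.8 = 3.136 m/s².
Reaction distance = v·t_r = 29.4444 × 0.6 = 17.667 m.
Braking distance = v²/(2a) = 29.4444² / (2 × 3.136) = 866.973 / 6.272 = 138.229 m.
Total = 17.667 + 138.229 = 155.896 m.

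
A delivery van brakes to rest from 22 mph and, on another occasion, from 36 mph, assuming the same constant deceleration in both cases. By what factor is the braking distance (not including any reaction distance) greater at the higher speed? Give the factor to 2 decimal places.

Factor ≈ 2.68

Braking distance d = v²/(2a), so with a fixed, d ∝ v².
Factor = (36/22)² = 1.6364² = 2.6778.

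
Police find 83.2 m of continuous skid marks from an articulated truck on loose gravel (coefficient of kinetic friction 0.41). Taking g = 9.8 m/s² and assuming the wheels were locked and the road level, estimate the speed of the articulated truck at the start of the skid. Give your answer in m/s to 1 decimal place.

Initial speed ≈ 25.9 m/s

Deceleration a = μg = 0.41 × 9.8 = 4.018 m/s².
v = √(2a·d) = √(2 × 4.018 × 83.2) = √668.595 = 25.8572 m/s.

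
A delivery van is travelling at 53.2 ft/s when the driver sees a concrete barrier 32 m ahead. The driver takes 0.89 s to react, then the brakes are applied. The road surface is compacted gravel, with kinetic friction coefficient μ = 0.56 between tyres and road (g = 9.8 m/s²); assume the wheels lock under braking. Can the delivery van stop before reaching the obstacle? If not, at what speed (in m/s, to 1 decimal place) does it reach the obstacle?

No — it strikes the obstacle at 8.4 m/s

53.2 ft/s × 0.3048 = 16.2154 m/s.
a = μg = 0.56 × 9.8 = 5.488 m/s².
Reaction distance = 16.2154 × 0.89 = 14.432 m.
Braking distance needed to stop: v²/(2a) = 262.939 / 10.976 = 23.956 m, so total needed = 14.432 + 23.956 = 38.388 m > 32 m — it cannot stop.
Distance remaining when braking begins: 32 − 14.432 = 17.568 m.
v² = v₀² − 2a·d = 262.939 − 2 × 5.488 × 17.568 = 70.113 m²/s².
v = √70.113 = 8.373 m/s.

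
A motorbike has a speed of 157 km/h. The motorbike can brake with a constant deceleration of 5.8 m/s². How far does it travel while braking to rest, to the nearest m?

Braking distance ≈ 164 m

157 km/h ÷ 3.6 = 43.6111 m/s.
Braking distance = v²/(2a) = 43.6111² / (2 × 5.800) = 1901.928 / 11.600 = 163.959 m.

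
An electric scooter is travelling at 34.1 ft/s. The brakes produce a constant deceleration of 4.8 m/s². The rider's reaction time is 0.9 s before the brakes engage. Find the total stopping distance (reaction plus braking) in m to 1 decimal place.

Total stopping distance ≈ 20.6 m

34.1 ft/s × 0.3048 = 10.3937 m/s.
Reaction distance = v·t_r = 10.3937 × 0.9 = 9.354 m.
Braking distance = v²/(2a) = 10.3937² / (2 × 4.800) = 108.029 / 9.600 = 11.253 m.
Total = 9.354 + 11.253 = 20.607 m.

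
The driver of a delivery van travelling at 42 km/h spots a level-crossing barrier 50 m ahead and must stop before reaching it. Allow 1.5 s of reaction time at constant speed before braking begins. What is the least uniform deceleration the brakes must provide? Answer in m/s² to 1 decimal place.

42 km/h ÷ 3.6 = 11.6667 m/s.
Distance covered during reaction = 11.6667 × 1.5 = 17.500 m.
Distance available for braking: 50 − 17.500 = 32.500 m.
v² = 2a·d ⇒ a = v²/(2d) = 11.6667² / (2 × 32.500) = 136.112 / 65.000 = 2.0940 m/s².

Required deceleration ≈ 2.1 m/s²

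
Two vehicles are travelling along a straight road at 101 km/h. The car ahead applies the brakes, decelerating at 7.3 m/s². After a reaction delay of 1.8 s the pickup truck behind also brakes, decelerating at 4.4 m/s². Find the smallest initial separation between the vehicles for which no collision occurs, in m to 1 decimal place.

Minimum gap ≈ 86.0 m

101 km/h ÷ 3.6 = 28.0556 m/s.
Leader travels v²/(2a_L) = 787.117 / 14.600 = 53.912 m before stopping.
Follower covers v·t_r = 28.0556 × 1.8 = 50.500 m while reacting, then v²/(2a_F) = 787.117 / 8.800 = 89.445 m while braking, for a total of 50.500 + 89.445 = 139.945 m.
Since a_F ≤ a_L and the follower starts braking later, the follower is never slower than the leader, so the closest approach is when both have stopped.
Minimum gap = 139.945 − 53.912 = 86.033 m.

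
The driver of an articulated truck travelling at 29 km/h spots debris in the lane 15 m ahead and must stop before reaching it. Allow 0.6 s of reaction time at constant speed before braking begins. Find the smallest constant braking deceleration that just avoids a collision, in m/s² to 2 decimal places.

29 km/h ÷ 3.6 = 8.0556 m/s.
Distance covered during reaction = 8.0556 × 0.6 = 4.833 m.
Distance available for braking: 15 − 4.833 = 10.167 m.
v² = 2a·d ⇒ a = v²/(2d) = 8.0556² / (2 × 10.167) = 64.893 / 20.334 = 3.1914 m/s².

Required deceleration ≈ 3.19 m/s²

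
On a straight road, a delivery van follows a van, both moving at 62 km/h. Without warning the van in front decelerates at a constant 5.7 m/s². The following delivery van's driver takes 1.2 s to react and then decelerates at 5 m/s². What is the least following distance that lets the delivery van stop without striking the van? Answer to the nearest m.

62 km/h ÷ 3.6 = 17.2222 m/s.
Leader travels v²/(2a_L) = 296.604 / 11.400 = 26.018 m before stopping.
Follower covers v·t_r = 17.2222 × 1.2 = 20.667 m while reacting, then v²/(2a_F) = 296.604 / 10.000 = 29.660 m while braking, for a total of 20.667 + 29.660 = 50.327 m.
Since a_F ≤ a_L and the follower starts braking later, the follower is never slower than the leader, so the closest approach is when both have stopped.
Minimum gap = 50.327 − 26.018 = 24.309 m.

Minimum gap ≈ 24 m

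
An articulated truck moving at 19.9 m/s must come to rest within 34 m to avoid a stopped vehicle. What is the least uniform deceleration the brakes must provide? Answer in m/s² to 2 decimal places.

Required deceleration ≈ 5.82 m/s²

v² = 2a·d ⇒ a = v²/(2d) = 19.9000² / (2 × 34.000) = 396.010 / 68.000 = 5.8237 m/s².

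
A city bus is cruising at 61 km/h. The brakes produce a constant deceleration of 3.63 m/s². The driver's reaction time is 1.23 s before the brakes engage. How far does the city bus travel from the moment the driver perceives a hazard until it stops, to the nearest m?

61 km/h ÷ 3.6 = 16.9444 m/s.
Reaction distance = v·t_r = 16.9444 × 1.23 = 20.842 m.
Braking distance = v²/(2a) = 16.9444² / (2 × 3.630) = 287.113 / 7.260 = 39.547 m.
Total = 20.842 + 39.547 = 60.389 m.

Total stopping distance ≈ 60 m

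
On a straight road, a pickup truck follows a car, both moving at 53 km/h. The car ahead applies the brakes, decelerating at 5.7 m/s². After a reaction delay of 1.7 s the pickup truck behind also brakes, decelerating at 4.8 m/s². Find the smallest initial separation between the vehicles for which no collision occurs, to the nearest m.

Minimum gap ≈ 29 m

53 km/h ÷ 3.6 = 14.7222 m/s.
Leader travels v²/(2a_L) = 216.743 / 11.400 = 19.013 m before stopping.
Follower covers v·t_r = 14.7222 × 1.7 = 25.028 m while reacting, then v²/(2a_F) = 216.743 / 9.600 = 22.577 m while braking, for a total of 25.028 + 22.577 = 47.605 m.
Since a_F ≤ a_L and the follower starts braking later, the follower is never slower than the leader, so the closest approach is when both have stopped.
Minimum gap = 47.605 − 19.013 = 28.592 m.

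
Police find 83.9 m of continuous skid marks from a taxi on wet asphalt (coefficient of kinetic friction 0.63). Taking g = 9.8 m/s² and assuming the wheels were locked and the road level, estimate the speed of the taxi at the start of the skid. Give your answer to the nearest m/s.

Initial speed ≈ 32 m/s

Deceleration a = μg = 0.63 × 9.8 = 6.174 m/s².
v = √(2a·d) = √(2 × 6.174 × 83.9) = √1035.997 = 32.1869 m/s.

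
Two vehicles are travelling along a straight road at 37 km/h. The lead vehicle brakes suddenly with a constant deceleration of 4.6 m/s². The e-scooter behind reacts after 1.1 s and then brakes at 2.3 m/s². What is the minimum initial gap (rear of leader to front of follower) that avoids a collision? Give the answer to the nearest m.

37 km/h ÷ 3.6 = 10.2778 m/s.
Leader travels v²/(2a_L) = 105.633 / 9.200 = 11.482 m before stopping.
Follower covers v·t_r = 10.2778 × 1.1 = 11.306 m while reacting, then v²/(2a_F) = 105.633 / 4.600 = 22.964 m while braking, for a total of 11.306 + 22.964 = 34.270 m.
Since a_F ≤ a_L and the follower starts braking later, the follower is never slower than the leader, so the closest approach is when both have stopped.
Minimum gap = 34.270 − 11.482 = 22.788 m.

Minimum gap ≈ 23 m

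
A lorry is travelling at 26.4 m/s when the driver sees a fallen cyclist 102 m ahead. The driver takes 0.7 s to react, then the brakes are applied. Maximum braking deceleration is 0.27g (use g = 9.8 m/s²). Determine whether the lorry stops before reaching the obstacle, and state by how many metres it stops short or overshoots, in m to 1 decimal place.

a = 0.27 × 9.8 = 2.646 m/s².
Reaction distance = 26.4000 × 0.7 = 18.480 m.
Braking distance = v²/(2a) = 696.960 / 5.292 = 131.701 m.
Total stopping distance = 18.480 + 131.701 = 150.181 m, vs 102 m available — it cannot stop in time and overshoots by 150.181 − 102 = 48.181 m.

No — it overshoots by 48.2 m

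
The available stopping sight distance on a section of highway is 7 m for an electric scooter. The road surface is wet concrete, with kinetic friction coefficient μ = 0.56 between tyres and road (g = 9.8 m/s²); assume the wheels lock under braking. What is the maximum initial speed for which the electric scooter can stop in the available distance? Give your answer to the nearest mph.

Maximum speed ≈ 20 mph

a = μg = 0.56 × 9.8 = 5.488 m/s².
v²/(2a) = d ⇒ v = √(2 × 5.488 × 7) = √76.83 = 8.7653 m/s.
8.7653 m/s ÷ 0.44704 = 19.607 mph.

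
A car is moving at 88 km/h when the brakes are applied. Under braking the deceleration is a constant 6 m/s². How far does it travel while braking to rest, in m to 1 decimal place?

88 km/h ÷ 3.6 = 24.4444 m/s.
Braking distance = v²/(2a) = 24.4444² / (2 × 6.000) = 597.529 / 12.000 = 49.794 m.

Braking distance ≈ 49.8 m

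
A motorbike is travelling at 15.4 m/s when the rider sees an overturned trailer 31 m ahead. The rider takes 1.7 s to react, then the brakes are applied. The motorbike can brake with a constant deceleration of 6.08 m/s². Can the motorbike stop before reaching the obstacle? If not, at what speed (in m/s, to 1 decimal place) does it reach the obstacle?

Reaction distance = 15.4000 × 1.7 = 26.180 m.
Braking distance needed to stop: v²/(2a) = 237.160 / 12.160 = 19.503 m, so total needed = 26.180 + 19.503 = 45.683 m > 31 m — it cannot stop.
Distance remaining when braking begins: 31 − 26.180 = 4.820 m.
v² = v₀² − 2a·d = 237.160 − 2 × 6.080 × 4.820 = 178.549 m²/s².
v = √178.549 = 13.362 m/s.

No — it strikes the obstacle at 13.4 m/s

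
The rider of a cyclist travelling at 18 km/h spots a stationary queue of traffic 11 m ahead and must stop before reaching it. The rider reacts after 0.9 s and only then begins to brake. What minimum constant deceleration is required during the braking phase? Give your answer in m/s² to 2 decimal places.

Required deceleration ≈ 1.92 m/s²

18 km/h ÷ 3.6 = 5.0000 m/s.
Distance covered during reaction = 5.0000 × 0.9 = 4.500 m.
Distance available for braking: 11 − 4.500 = 6.500 m.
v² = 2a·d ⇒ a = v²/(2d) = 5.0000² / (2 × 6.500) = 25.000 / 13.000 = 1.9231 m/s².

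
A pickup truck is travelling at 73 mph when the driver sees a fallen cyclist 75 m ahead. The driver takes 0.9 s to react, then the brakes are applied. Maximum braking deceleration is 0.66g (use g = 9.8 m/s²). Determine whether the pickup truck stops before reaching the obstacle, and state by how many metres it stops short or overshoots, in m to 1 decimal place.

73 mph × 0.44704 = 32.6339 m/s.
a = 0.66 × 9.8 = 6.468 m/s².
Reaction distance = 32.6339 × 0.9 = 29.371 m.
Braking distance = v²/(2a) = 1064.971 / 12.936 = 82.326 m.
Total stopping distance = 29.371 + 82.326 = 111.697 m, vs 75 m available — it cannot stop in time and overshoots by 111.697 − 75 = 36.697 m.

No — it overshoots by 36.7 m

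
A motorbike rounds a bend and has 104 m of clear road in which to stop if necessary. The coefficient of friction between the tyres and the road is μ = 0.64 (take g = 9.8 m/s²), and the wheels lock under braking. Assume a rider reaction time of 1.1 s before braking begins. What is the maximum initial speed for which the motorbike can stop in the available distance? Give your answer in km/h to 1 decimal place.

a = μg = 0.64 × 9.8 = 6.272 m/s².
Stopping distance: v·t_r + v²/(2a) = 104 with t_r = 1.1 s and a = 6.272 m/s².
So v² + 13.798 v − 1304.58 = 0.
Positive root: v = −a·t_r + √((a·t_r)² + 2a·d) = −6.899 + √(47.596 + 1304.58) = 29.8729 m/s.
29.8729 m/s × 3.6 = 107.542 km/h.

Maximum speed ≈ 107.5 km/h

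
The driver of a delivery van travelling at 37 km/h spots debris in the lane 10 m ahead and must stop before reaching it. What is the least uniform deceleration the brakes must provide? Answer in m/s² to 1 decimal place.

37 km/h ÷ 3.6 = 10.2778 m/s.
v² = 2a·d ⇒ a = v²/(2d) = 10.2778² / (2 × 10.000) = 105.633 / 20.000 = 5.2816 m/s².

Required deceleration ≈ 5.3 m/s²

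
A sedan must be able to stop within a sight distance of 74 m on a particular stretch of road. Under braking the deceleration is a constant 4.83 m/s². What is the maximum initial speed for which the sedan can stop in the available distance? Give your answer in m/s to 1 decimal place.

v²/(2a) = d ⇒ v = √(2 × 4.830 × 74) = √714.84 = 26.7365 m/s.

Maximum speed ≈ 26.7 m/s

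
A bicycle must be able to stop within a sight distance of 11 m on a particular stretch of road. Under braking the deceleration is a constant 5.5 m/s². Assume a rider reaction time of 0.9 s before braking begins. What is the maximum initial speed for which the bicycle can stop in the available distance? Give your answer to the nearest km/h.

Stopping distance: v·t_r + v²/(2a) = 11 with t_r = 0.9 s and a = 5.500 m/s².
So v² + 9.900 v − 121.00 = 0.
Positive root: v = −a·t_r + √((a·t_r)² + 2a·d) = −4.950 + √(24.503 + 121.00) = 7.1125 m/s.
7.1125 m/s × 3.6 = 25.605 km/h.

Maximum speed ≈ 26 km/h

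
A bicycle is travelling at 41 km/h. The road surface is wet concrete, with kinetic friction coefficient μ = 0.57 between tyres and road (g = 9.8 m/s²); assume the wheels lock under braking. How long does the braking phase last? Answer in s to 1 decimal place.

41 km/h ÷ 3.6 = 11.3889 m/s.
a = μg = 0.57 × 9.8 = 5.586 m/s².
Braking time = v/a = 11.3889 / 5.586 = 2.039 s.

Braking time ≈ 2.0 s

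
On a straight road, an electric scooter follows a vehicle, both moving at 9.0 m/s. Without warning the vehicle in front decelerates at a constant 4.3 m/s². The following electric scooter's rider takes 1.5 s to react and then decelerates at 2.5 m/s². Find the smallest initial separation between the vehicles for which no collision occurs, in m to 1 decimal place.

Leader travels v²/(2a_L) = 81.000 / 8.600 = 9.419 m before stopping.
Follower covers v·t_r = 9.0000 × 1.5 = 13.500 m while reacting, then v²/(2a_F) = 81.000 / 5.000 = 16.200 m while braking, for a total of 13.500 + 16.200 = 29.700 m.
Since a_F ≤ a_L and the follower starts braking later, the follower is never slower than the leader, so the closest approach is when both have stopped.
Minimum gap = 29.700 − 9.419 = 20.281 m.

Minimum gap ≈ 20.3 m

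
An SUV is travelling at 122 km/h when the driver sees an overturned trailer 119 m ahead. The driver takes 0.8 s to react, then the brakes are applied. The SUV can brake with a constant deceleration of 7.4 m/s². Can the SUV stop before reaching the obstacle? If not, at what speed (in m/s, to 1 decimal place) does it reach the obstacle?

122 km/h ÷ 3.6 = 33.8889 m/s.
Reaction distance = 33.8889 × 0.8 = 27.111 m.
Braking distance = v²/(2a) = 1148.458 / 14.800 = 77.599 m.
Total stopping distance = 27.111 + 77.599 = 104.710 m, vs 119 m available — it stops with 119 − 104.710 = 14.290 m to spare.

Yes — it stops about 14.3 m short of the obstacle, so it never reaches it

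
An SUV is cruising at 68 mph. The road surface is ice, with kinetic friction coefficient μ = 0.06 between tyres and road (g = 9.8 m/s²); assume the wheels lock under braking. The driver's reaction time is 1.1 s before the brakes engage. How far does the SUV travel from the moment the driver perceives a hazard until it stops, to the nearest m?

68 mph × 0.44704 = 30.3987 m/s.
a = μg = 0.06 × 9.8 = 0.588 m/s².
Reaction distance = v·t_r = 30.3987 × 1.1 = 33.439 m.
Braking distance = v²/(2a) = 30.3987² / (2 × 0.588) = 924.081 / 1.176 = 785.783 m.
Total = 33.439 + 785.783 = 819.222 m.

Total stopping distance ≈ 819 m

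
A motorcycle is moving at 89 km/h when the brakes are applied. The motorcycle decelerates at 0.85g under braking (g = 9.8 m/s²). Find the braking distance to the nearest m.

89 km/h ÷ 3.6 = 24.7222 m/s.
a = 0.85 × 9.8 = 8.330 m/s².
Braking distance = v²/(2a) = 24.7222² / (2 × 8.330) = 611.187 / 16.660 = 36.686 m.

Braking distance ≈ 37 m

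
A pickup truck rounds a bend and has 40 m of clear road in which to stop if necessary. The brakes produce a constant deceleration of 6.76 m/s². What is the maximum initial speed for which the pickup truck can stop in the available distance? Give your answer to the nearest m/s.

Maximum speed ≈ 23 m/s

v²/(2a) = d ⇒ v = √(2 × 6.760 × 40) = √540.80 = 23.2551 m/s.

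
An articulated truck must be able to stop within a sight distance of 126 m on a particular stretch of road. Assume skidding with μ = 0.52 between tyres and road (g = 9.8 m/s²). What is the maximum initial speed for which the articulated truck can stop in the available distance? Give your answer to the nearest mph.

Maximum speed ≈ 80 mph

a = μg = 0.52 × 9.8 = 5.096 m/s².
v²/(2a) = d ⇒ v = √(2 × 5.096 × 126) = √1284.19 = 35.8356 m/s.
35.8356 m/s ÷ 0.44704 = 80.162 mph.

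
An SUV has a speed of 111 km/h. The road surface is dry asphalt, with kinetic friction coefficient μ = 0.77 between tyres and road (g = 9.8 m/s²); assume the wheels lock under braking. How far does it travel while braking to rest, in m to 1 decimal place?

111 km/h ÷ 3.6 = 30.8333 m/s.
a = μg = 0.77 × 9.8 = 7.546 m/s².
Braking distance = v²/(2a) = 30.8333² / (2 × 7.546) = 950.692 / 15.092 = 62.993 m.

Braking distance ≈ 63.0 m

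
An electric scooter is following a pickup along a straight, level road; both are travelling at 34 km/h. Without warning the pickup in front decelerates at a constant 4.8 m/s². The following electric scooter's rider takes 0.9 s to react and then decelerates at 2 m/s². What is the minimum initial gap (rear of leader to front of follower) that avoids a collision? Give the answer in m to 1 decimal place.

Minimum gap ≈ 21.5 m

34 km/h ÷ 3.6 = 9.4444 m/s.
Leader travels v²/(2a_L) = 89.197 / 9.600 = 9.291 m before stopping.
Follower covers v·t_r = 9.4444 × 0.9 = 8.500 m while reacting, then v²/(2a_F) = 89.197 / 4.000 = 22.299 m while braking, for a total of 8.500 + 22.299 = 30.799 m.
Since a_F ≤ a_L and the follower starts braking later, the follower is never slower than the leader, so the closest approach is when both have stopped.
Minimum gap = 30.799 − 9.291 = 21.508 m.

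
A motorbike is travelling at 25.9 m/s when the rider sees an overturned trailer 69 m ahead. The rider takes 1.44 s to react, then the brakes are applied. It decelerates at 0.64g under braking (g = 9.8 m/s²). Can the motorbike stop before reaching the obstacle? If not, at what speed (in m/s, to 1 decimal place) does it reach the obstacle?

a = 0.64 × 9.8 = 6.272 m/s².
Reaction distance = 25.9000 × 1.44 = 37.296 m.
Braking distance needed to stop: v²/(2a) = 670.810 / 12.544 = 53.477 m, so total needed = 37.296 + 53.477 = 90.773 m > 69 m — it cannot stop.
Distance remaining when braking begins: 69 − 37.296 = 31.704 m.
v² = v₀² − 2a·d = 670.810 − 2 × 6.272 × 31.704 = 273.115 m²/s².
v = √273.115 = 16.526 m/s.

No — it strikes the obstacle at 16.5 m/s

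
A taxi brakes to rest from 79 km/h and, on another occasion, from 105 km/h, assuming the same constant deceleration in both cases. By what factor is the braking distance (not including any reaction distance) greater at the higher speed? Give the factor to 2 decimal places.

Factor ≈ 1.77

Braking distance d = v²/(2a), so with a fixed, d ∝ v².
Factor = (105/79)² = 1.3291² = 1.7665.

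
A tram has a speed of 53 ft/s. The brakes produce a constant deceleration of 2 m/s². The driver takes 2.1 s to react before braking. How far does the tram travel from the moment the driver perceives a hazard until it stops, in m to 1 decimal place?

53 ft/s × 0.3048 = 16.1544 m/s.
Reaction distance = v·t_r = 16.1544 × 2.1 = 33.924 m.
Braking distance = v²/(2a) = 16.1544² / (2 × 2.000) = 260.965 / 4.000 = 65.241 m.
Total = 33.924 + 65.241 = 99.165 m.

Total stopping distance ≈ 99.2 m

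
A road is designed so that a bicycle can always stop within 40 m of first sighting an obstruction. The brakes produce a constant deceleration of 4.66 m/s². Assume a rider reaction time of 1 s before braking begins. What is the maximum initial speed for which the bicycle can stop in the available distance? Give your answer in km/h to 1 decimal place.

Maximum speed ≈ 54.7 km/h

Stopping distance: v·t_r + v²/(2a) = 40 with t_r = 1 s and a = 4.660 m/s².
So v² + 9.320 v − 372.80 = 0.
Positive root: v = −a·t_r + √((a·t_r)² + 2a·d) = −4.660 + √(21.716 + 372.80) = 15.2024 m/s.
15.2024 m/s × 3.6 = 54.729 km/h.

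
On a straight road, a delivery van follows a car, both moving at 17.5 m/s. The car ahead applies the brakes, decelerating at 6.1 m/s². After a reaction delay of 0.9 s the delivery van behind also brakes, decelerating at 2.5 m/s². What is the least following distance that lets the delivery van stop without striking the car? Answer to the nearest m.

Leader travels v²/(2a_L) = 306.250 / 12.200 = 25.102 m before stopping.
Follower covers v·t_r = 17.5000 × 0.9 = 15.750 m while reacting, then v²/(2a_F) = 306.250 / 5.000 = 61.250 m while braking, for a total of 15.750 + 61.250 = 77.000 m.
Since a_F ≤ a_L and the follower starts braking later, the follower is never slower than the leader, so the closest approach is when both have stopped.
Minimum gap = 77.000 − 25.102 = 51.898 m.

Minimum gap ≈ 52 m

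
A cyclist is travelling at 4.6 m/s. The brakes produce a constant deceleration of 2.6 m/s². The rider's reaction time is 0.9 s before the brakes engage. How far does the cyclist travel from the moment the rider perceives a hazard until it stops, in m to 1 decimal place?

Total stopping distance ≈ 8.2 m

Reaction distance = v·t_r = 4.6000 × 0.9 = 4.140 m.
Braking distance = v²/(2a) = 4.6000² / (2 × 2.600) = 21.160 / 5.200 = 4.069 m.
Total = 4.140 + 4.069 = 8.209 m.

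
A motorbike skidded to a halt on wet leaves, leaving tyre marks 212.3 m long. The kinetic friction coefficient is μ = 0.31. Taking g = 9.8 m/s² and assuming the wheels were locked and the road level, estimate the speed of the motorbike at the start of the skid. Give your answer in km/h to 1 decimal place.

Initial speed ≈ 129.3 km/h

Deceleration a = μg = 0.31 × 9.8 = 3.038 m/s².
v = √(2a·d) = √(2 × 3.038 × 212.3) = √1289.935 = 35.9157 m/s.
= 35.9157 × 3.6 = 129.297 km/h.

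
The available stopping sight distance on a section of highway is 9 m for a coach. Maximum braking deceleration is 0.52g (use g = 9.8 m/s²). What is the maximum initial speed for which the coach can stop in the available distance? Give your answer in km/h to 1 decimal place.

a = 0.52 × 9.8 = 5.096 m/s².
v²/(2a) = d ⇒ v = √(2 × 5.096 × 9) = √91.73 = 9.5776 m/s.
9.5776 m/s × 3.6 = 34.479 km/h.

Maximum speed ≈ 34.5 km/h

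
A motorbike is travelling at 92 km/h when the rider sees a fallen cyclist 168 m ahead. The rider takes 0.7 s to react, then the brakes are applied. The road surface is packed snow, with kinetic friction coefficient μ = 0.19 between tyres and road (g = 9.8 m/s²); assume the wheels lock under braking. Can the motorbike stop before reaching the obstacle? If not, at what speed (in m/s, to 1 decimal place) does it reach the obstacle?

No — it strikes the obstacle at 9.7 m/s

92 km/h ÷ 3.6 = 25.5556 m/s.
a = μg = 0.19 × 9.8 = 1.862 m/s².
Reaction distance = 25.5556 × 0.7 = 17.889 m.
Braking distance needed to stop: v²/(2a) = 653.089 / 3.724 = 175.373 m, so total needed = 17.889 + 175.373 = 193.262 m > 168 m — it cannot stop.
Distance remaining when braking begins: 168 − 17.889 = 150.111 m.
v² = v₀² − 2a·d = 653.089 − 2 × 1.862 × 150.111 = 94.076 m²/s².
v = √94.076 = 9.699 m/s.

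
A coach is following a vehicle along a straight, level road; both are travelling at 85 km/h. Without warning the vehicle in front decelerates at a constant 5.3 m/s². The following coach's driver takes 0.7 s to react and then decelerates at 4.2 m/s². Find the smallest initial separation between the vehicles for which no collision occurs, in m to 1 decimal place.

Minimum gap ≈ 30.3 m

85 km/h ÷ 3.6 = 23.6111 m/s.
Leader travels v²/(2a_L) = 557.484 / 10.600 = 52.593 m before stopping.
Follower covers v·t_r = 23.6111 × 0.7 = 16.528 m while reacting, then v²/(2a_F) = 557.484 / 8.400 = 66.367 m while braking, for a total of 16.528 + 66.367 = 82.895 m.
Since a_F ≤ a_L and the follower starts braking later, the follower is never slower than the leader, so the closest approach is when both have stopped.
Minimum gap = 82.895 − 52.593 = 30.302 m.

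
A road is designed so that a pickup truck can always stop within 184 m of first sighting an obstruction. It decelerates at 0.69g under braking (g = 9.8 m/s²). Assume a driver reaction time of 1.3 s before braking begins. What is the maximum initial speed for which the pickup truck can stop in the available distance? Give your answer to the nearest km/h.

a = 0.69 × 9.8 = 6.762 m/s².
Stopping distance: v·t_r + v²/(2a) = 184 with t_r = 1.3 s and a = 6.762 m/s².
So v² + 17.581 v − 2488.42 = 0.
Positive root: v = −a·t_r + √((a·t_r)² + 2a·d) = −8.791 + √(77.282 + 2488.42) = 41.8618 m/s.
41.8618 m/s × 3.6 = 150.702 km/h.

Maximum speed ≈ 151 km/h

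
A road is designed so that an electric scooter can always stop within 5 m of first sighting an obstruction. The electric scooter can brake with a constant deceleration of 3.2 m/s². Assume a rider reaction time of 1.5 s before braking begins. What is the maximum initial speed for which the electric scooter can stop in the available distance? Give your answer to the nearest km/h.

Maximum speed ≈ 9 km/h

Stopping distance: v·t_r + v²/(2a) = 5 with t_r = 1.5 s and a = 3.200 m/s².
So v² + 9.600 v − 32.00 = 0.
Positive root: v = −a·t_r + √((a·t_r)² + 2a·d) = −4.800 + √(23.040 + 32.00) = 2.6189 m/s.
2.6189 m/s × 3.6 = 9.428 km/h.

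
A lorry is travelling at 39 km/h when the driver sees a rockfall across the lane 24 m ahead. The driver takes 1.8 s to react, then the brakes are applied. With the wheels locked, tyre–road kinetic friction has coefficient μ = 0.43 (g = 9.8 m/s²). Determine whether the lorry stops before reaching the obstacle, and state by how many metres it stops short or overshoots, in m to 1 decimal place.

No — it overshoots by 9.4 m

39 km/h ÷ 3.6 = 10.8333 m/s.
a = μg = 0.43 × 9.8 = 4.214 m/s².
Reaction distance = 10.8333 × 1.8 = 19.500 m.
Braking distance = v²/(2a) = 117.360 / 8.428 = 13.925 m.
Total stopping distance = 19.500 + 13.925 = 33.425 m, vs 24 m available — it cannot stop in time and overshoots by 33.425 − 24 = 9.425 m.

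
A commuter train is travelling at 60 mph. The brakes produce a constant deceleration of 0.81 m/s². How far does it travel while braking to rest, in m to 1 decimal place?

60 mph × 0.44704 = 26.8224 m/s.
Braking distance = v²/(2a) = 26.8224² / (2 × 0.810) = 719.441 / 1.620 = 444.099 m.

Braking distance ≈ 444.1 m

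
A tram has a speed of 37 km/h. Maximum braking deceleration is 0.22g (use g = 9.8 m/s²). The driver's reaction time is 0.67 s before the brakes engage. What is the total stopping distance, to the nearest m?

37 km/h ÷ 3.6 = 10.2778 m/s.
a = 0.22 × 9.8 = 2.156 m/s².
Reaction distance = v·t_r = 10.2778 × 0.67 = 6.886 m.
Braking distance = v²/(2a) = 10.2778² / (2 × 2.156) = 105.633 / 4.312 = 24.497 m.
Total = 6.886 + 24.497 = 31.383 m.

Total stopping distance ≈ 31 m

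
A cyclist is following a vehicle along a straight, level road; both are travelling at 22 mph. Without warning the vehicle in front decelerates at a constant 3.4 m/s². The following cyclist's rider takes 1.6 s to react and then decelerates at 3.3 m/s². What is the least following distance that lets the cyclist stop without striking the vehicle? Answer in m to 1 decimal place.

Minimum gap ≈ 16.2 m

22 mph × 0.44704 = 9.8349 m/s.
Leader travels v²/(2a_L) = 96.725 / 6.800 = 14.224 m before stopping.
Follower covers v·t_r = 9.8349 × 1.6 = 15.736 m while reacting, then v²/(2a_F) = 96.725 / 6.600 = 14.655 m while braking, for a total of 15.736 + 14.655 = 30.391 m.
Since a_F ≤ a_L and the follower starts braking later, the follower is never slower than the leader, so the closest approach is when both have stopped.
Minimum gap = 30.391 − 14.224 = 16.167 m.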